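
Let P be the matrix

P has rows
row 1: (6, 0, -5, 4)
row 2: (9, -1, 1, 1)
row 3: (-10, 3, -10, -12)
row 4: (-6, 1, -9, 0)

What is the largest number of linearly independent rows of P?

Row reduce to echelon form.
R2 ← R2 − (3/2)·R1: [0, -1, 17/2, -5]
R3 ← R3 + (5/3)·R1: [0, 3, -55/3, -16/3]
R4 ← R4 + R1: [0, 1, -14, 4]
R3 ← R3 + (3)·R2: [0, 0, 43/6, -61/3]
R4 ← R4 + R2: [0, 0, -11/2, -1]
R4 ← R4 + (33/43)·R3: [0, 0, 0, -714/43]
Echelon form has 4 nonzero rows, so rank(P) = 4.
The rank gives the maximum number of linearly independent rows: 4.

4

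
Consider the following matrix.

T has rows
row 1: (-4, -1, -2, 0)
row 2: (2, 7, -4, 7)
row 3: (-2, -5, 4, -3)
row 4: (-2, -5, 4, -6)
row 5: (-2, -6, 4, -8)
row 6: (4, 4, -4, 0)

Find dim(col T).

Row reduce to echelon form.
R2 ← R2 + (1/2)·R1: [0, 13/2, -5, 7]
R3 ← R3 − (1/2)·R1: [0, -9/2, 5, -3]
R4 ← R4 − (1/2)·R1: [0, -9/2, 5, -6]
R5 ← R5 − (1/2)·R1: [0, -11/2, 5, -8]
R6 ← R6 + R1: [0, 3, -6, 0]
R3 ← R3 + (9/13)·R2: [0, 0, 20/13, 24/13]
R4 ← R4 + (9/13)·R2: [0, 0, 20/13, -15/13]
R5 ← R5 + (11/13)·R2: [0, 0, 10/13, -27/13]
R6 ← R6 − (6/13)·R2: [0, 0, -48/13, -42/13]
R4 ← R4 − R3: [0, 0, 0, -3]
R5 ← R5 − (1/2)·R3: [0, 0, 0, -3]
R6 ← R6 + (12/5)·R3: [0, 0, 0, 6/5]
R5 ← R5 − R4: [0, 0, 0, 0]
R6 ← R6 + (2/5)·R4: [0, 0, 0, 0]
Echelon form has 4 nonzero rows, so rank(T) = 4.
The column space has dimension equal to the rank: 4.

4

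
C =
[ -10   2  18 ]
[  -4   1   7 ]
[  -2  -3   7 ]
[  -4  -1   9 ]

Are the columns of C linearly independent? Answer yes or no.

no

Row reduce C to echelon form.
R2 ← R2 − (2/5)·R1: [0, 1/5, -1/5]
R3 ← R3 − (1/5)·R1: [0, -17/5, 17/5]
R4 ← R4 − (2/5)·R1: [0, -9/5, 9/5]
R3 ← R3 + (17)·R2: [0, 0, 0]
R4 ← R4 + (9)·R2: [0, 0, 0]
2 pivots among 3 columns.
Only 2 < 3 pivot columns, so the columns are linearly dependent.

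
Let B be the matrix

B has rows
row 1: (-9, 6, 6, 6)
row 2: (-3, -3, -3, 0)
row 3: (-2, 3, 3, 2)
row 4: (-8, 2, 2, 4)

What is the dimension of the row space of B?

2

Row reduce to echelon form.
R2 ← R2 − (1/3)·R1: [0, -5, -5, -2]
R3 ← R3 − (2/9)·R1: [0, 5/3, 5/3, 2/3]
R4 ← R4 − (8/9)·R1: [0, -10/3, -10/3, -4/3]
R3 ← R3 + (1/3)·R2: [0, 0, 0, 0]
R4 ← R4 − (2/3)·R2: [0, 0, 0, 0]
Echelon form has 2 nonzero rows, so rank(B) = 2.
The row space has dimension equal to the rank: 2.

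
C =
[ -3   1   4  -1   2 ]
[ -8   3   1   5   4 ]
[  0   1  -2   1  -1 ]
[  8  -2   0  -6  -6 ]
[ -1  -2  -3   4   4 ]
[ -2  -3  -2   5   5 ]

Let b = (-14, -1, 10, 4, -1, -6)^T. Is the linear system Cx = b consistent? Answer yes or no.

Row reduce the augmented matrix [C | b].
R2 ← R2 − (8/3)·R1: [0, 1/3, -29/3, 23/3, -4/3, 109/3]
R4 ← R4 + (8/3)·R1: [0, 2/3, 32/3, -26/3, -2/3, -100/3]
R5 ← R5 − (1/3)·R1: [0, -7/3, -13/3, 13/3, 10/3, 11/3]
R6 ← R6 − (2/3)·R1: [0, -11/3, -14/3, 17/3, 11/3, 10/3]
R3 ← R3 − (3)·R2: [0, 0, 27, -22, 3, -99]
R4 ← R4 − (2)·R2: [0, 0, 30, -24, 2, -106]
R5 ← R5 + (7)·R2: [0, 0, -72, 58, -6, 258]
R6 ← R6 + (11)·R2: [0, 0, -111, 90, -11, 403]
R4 ← R4 − (10/9)·R3: [0, 0, 0, 4/9, -4/3, 4]
R5 ← R5 + (8/3)·R3: [0, 0, 0, -2/3, 2, -6]
R6 ← R6 + (37/9)·R3: [0, 0, 0, -4/9, 4/3, -4]
R5 ← R5 + (3/2)·R4: [0, 0, 0, 0, 0, 0]
R6 ← R6 + R4: [0, 0, 0, 0, 0, 0]
The echelon form has 4 nonzero rows, and every pivot lies in the first 5 columns, so rank(C) = rank([C|b]) = 4.
The system is consistent.

yes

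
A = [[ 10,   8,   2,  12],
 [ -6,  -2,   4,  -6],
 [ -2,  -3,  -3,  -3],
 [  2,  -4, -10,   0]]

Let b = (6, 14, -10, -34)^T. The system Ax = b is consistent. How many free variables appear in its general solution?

Row reduce the augmented matrix [A | b].
R2 ← R2 + (3/5)·R1: [0, 14/5, 26/5, 6/5, 88/5]
R3 ← R3 + (1/5)·R1: [0, -7/5, -13/5, -3/5, -44/5]
R4 ← R4 − (1/5)·R1: [0, -28/5, -52/5, -12/5, -176/5]
R3 ← R3 + (1/2)·R2: [0, 0, 0, 0, 0]
R4 ← R4 + (2)·R2: [0, 0, 0, 0, 0]
The echelon form has 2 nonzero rows, and every pivot lies in the first 4 columns, so rank(A) = rank([A|b]) = 2.
The system is consistent.
Free variables = (unknowns) − (rank) = 4 − 2 = 2.

2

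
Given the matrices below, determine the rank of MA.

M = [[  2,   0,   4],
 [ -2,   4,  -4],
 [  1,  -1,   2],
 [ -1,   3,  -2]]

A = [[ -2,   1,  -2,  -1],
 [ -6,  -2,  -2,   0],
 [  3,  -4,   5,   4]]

First compute MA:
[[  8, -14,  16,  14],
 [-32,   6, -24, -14],
 [ 10,  -5,  10,   7],
 [-22,   1, -14,  -7]]
Now row reduce the product.
R2 ← R2 + (4)·R1: [0, -50, 40, 42]
R3 ← R3 − (5/4)·R1: [0, 25/2, -10, -21/2]
R4 ← R4 + (11/4)·R1: [0, -75/2, 30, 63/2]
R3 ← R3 + (1/4)·R2: [0, 0, 0, 0]
R4 ← R4 − (3/4)·R2: [0, 0, 0, 0]
2 nonzero rows, so rank(MA) = 2.

2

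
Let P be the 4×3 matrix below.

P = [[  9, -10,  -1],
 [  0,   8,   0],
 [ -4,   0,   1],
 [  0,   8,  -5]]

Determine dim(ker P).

Row reduce to echelon form.
R3 ← R3 + (4/9)·R1: [0, -40/9, 5/9]
R3 ← R3 + (5/9)·R2: [0, 0, 5/9]
R4 ← R4 − R2: [0, 0, -5]
R4 ← R4 + (9)·R3: [0, 0, 0]
3 nonzero rows, so rank(P) = 3.
P has 3 columns; by rank–nullity, nullity = 3 − 3 = 0.

0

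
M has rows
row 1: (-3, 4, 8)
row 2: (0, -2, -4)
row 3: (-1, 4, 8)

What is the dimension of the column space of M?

Row reduce to echelon form.
R3 ← R3 − (1/3)·R1: [0, 8/3, 16/3]
R3 ← R3 + (4/3)·R2: [0, 0, 0]
Echelon form has 2 nonzero rows, so rank(M) = 2.
The column space has dimension equal to the rank: 2.

2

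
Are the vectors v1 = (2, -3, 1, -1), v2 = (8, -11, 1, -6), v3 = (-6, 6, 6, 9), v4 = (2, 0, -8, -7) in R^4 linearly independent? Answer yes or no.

Form the matrix with these vectors as rows and row reduce.
R2 ← R2 − (4)·R1: [0, 1, -3, -2]
R3 ← R3 + (3)·R1: [0, -3, 9, 6]
R4 ← R4 − R1: [0, 3, -9, -6]
R3 ← R3 + (3)·R2: [0, 0, 0, 0]
R4 ← R4 − (3)·R2: [0, 0, 0, 0]
2 nonzero rows, so the 4 vectors span a space of dimension 2.
Since 2 < 4, the vectors are linearly dependent.

no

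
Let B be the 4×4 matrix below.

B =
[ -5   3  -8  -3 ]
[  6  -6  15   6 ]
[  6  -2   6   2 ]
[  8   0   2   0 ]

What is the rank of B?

2

Row reduce to echelon form.
R2 ← R2 + (6/5)·R1: [0, -12/5, 27/5, 12/5]
R3 ← R3 + (6/5)·R1: [0, 8/5, -18/5, -8/5]
R4 ← R4 + (8/5)·R1: [0, 24/5, -54/5, -24/5]
R3 ← R3 + (2/3)·R2: [0, 0, 0, 0]
R4 ← R4 + (2)·R2: [0, 0, 0, 0]
Echelon form has 2 nonzero rows, so rank(B) = 2.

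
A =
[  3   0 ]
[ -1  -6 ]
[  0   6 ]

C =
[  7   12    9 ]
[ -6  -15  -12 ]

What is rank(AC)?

2

First compute AC:
[[ 21,  36,  27],
 [ 29,  78,  63],
 [-36, -90, -72]]
Now row reduce the product.
R2 ← R2 − (29/21)·R1: [0, 198/7, 180/7]
R3 ← R3 + (12/7)·R1: [0, -198/7, -180/7]
R3 ← R3 + R2: [0, 0, 0]
2 nonzero rows, so rank(AC) = 2.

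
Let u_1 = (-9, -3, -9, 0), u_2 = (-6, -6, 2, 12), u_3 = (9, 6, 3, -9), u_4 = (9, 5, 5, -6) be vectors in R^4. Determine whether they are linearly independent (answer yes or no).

no

Form the matrix with these vectors as rows and row reduce.
R2 ← R2 − (2/3)·R1: [0, -4, 8, 12]
R3 ← R3 + R1: [0, 3, -6, -9]
R4 ← R4 + R1: [0, 2, -4, -6]
R3 ← R3 + (3/4)·R2: [0, 0, 0, 0]
R4 ← R4 + (1/2)·R2: [0, 0, 0, 0]
2 nonzero rows, so the 4 vectors span a space of dimension 2.
Since 2 < 4, the vectors are linearly dependent.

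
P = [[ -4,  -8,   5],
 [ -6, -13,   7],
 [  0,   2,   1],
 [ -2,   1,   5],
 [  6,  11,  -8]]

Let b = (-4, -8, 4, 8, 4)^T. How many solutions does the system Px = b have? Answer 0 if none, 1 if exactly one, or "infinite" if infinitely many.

Row reduce the augmented matrix [P | b].
R2 ← R2 − (3/2)·R1: [0, -1, -1/2, -2]
R4 ← R4 − (1/2)·R1: [0, 5, 5/2, 10]
R5 ← R5 + (3/2)·R1: [0, -1, -1/2, -2]
R3 ← R3 + (2)·R2: [0, 0, 0, 0]
R4 ← R4 + (5)·R2: [0, 0, 0, 0]
R5 ← R5 − R2: [0, 0, 0, 0]
The echelon form has 2 nonzero rows, and every pivot lies in the first 3 columns, so rank(P) = rank([P|b]) = 2.
The system is consistent.
rank = 2 < 3 unknowns, so there are infinitely many solutions.

infinite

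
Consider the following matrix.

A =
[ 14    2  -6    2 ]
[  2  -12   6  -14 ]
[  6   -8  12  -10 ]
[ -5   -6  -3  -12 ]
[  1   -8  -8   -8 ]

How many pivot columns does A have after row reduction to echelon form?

Row reduce to echelon form.
R2 ← R2 − (1/7)·R1: [0, -86/7, 48/7, -100/7]
R3 ← R3 − (3/7)·R1: [0, -62/7, 102/7, -76/7]
R4 ← R4 + (5/14)·R1: [0, -37/7, -36/7, -79/7]
R5 ← R5 − (1/14)·R1: [0, -57/7, -53/7, -57/7]
R3 ← R3 − (31/43)·R2: [0, 0, 414/43, -24/43]
R4 ← R4 − (37/86)·R2: [0, 0, -348/43, -221/43]
R5 ← R5 − (57/86)·R2: [0, 0, -521/43, 57/43]
R4 ← R4 + (58/69)·R3: [0, 0, 0, -129/23]
R5 ← R5 + (521/414)·R3: [0, 0, 0, 43/69]
R5 ← R5 + (1/9)·R4: [0, 0, 0, 0]
Echelon form has 4 nonzero rows, so rank(A) = 4.
Each nonzero row contributes one pivot column: 4 pivot columns.

4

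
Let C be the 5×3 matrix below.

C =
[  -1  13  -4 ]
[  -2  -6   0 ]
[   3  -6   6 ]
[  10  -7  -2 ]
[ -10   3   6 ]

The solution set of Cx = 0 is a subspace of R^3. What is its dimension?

0

Row reduce to echelon form.
R2 ← R2 − (2)·R1: [0, -32, 8]
R3 ← R3 + (3)·R1: [0, 33, -6]
R4 ← R4 + (10)·R1: [0, 123, -42]
R5 ← R5 − (10)·R1: [0, -127, 46]
R3 ← R3 + (33/32)·R2: [0, 0, 9/4]
R4 ← R4 + (123/32)·R2: [0, 0, -45/4]
R5 ← R5 − (127/32)·R2: [0, 0, 57/4]
R4 ← R4 + (5)·R3: [0, 0, 0]
R5 ← R5 − (19/3)·R3: [0, 0, 0]
3 nonzero rows, so rank(C) = 3.
C has 3 columns; by rank–nullity, nullity = 3 − 3 = 0.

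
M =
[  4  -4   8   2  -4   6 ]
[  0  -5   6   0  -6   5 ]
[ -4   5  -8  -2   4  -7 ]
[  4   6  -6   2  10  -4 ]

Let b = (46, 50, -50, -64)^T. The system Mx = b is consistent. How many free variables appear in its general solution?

Row reduce the augmented matrix [M | b].
R3 ← R3 + R1: [0, 1, 0, 0, 0, -1, -4]
R4 ← R4 − R1: [0, 10, -14, 0, 14, -10, -110]
R3 ← R3 + (1/5)·R2: [0, 0, 6/5, 0, -6/5, 0, 6]
R4 ← R4 + (2)·R2: [0, 0, -2, 0, 2, 0, -10]
R4 ← R4 + (5/3)·R3: [0, 0, 0, 0, 0, 0, 0]
The echelon form has 3 nonzero rows, and every pivot lies in the first 6 columns, so rank(M) = rank([M|b]) = 3.
The system is consistent.
Free variables = (unknowns) − (rank) = 6 − 3 = 3.

3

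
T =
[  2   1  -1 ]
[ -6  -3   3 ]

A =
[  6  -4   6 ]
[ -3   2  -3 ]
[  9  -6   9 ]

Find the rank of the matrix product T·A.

0

First compute TA:
[[  0,   0,   0],
 [  0,   0,   0]]
Now row reduce the product.
0 nonzero rows, so rank(TA) = 0.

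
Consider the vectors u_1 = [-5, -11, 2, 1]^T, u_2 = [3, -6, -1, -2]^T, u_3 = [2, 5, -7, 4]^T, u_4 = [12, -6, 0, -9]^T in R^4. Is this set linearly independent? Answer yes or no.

Form the matrix with these vectors as rows and row reduce.
R2 ← R2 + (3/5)·R1: [0, -63/5, 1/5, -7/5]
R3 ← R3 + (2/5)·R1: [0, 3/5, -31/5, 22/5]
R4 ← R4 + (12/5)·R1: [0, -162/5, 24/5, -33/5]
R3 ← R3 + (1/21)·R2: [0, 0, -130/21, 13/3]
R4 ← R4 − (18/7)·R2: [0, 0, 30/7, -3]
R4 ← R4 + (9/13)·R3: [0, 0, 0, 0]
3 nonzero rows, so the 4 vectors span a space of dimension 3.
Since 3 < 4, the vectors are linearly dependent.

no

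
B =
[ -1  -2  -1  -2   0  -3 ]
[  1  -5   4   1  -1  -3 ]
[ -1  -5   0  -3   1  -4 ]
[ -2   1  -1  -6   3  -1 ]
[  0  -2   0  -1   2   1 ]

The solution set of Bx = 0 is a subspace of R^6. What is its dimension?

2

Row reduce to echelon form.
R2 ← R2 + R1: [0, -7, 3, -1, -1, -6]
R3 ← R3 − R1: [0, -3, 1, -1, 1, -1]
R4 ← R4 − (2)·R1: [0, 5, 1, -2, 3, 5]
R3 ← R3 − (3/7)·R2: [0, 0, -2/7, -4/7, 10/7, 11/7]
R4 ← R4 + (5/7)·R2: [0, 0, 22/7, -19/7, 16/7, 5/7]
R5 ← R5 − (2/7)·R2: [0, 0, -6/7, -5/7, 16/7, 19/7]
R4 ← R4 + (11)·R3: [0, 0, 0, -9, 18, 18]
R5 ← R5 − (3)·R3: [0, 0, 0, 1, -2, -2]
R5 ← R5 + (1/9)·R4: [0, 0, 0, 0, 0, 0]
4 nonzero rows, so rank(B) = 4.
B has 6 columns; by rank–nullity, nullity = 6 − 4 = 2.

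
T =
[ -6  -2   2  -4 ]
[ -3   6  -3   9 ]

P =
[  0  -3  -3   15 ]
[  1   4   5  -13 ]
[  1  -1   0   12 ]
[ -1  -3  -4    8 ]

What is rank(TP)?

2

First compute TP:
[[  4,  20,  24, -72],
 [ -6,   9,   3, -87]]
Now row reduce the product.
R2 ← R2 + (3/2)·R1: [0, 39, 39, -195]
2 nonzero rows, so rank(TP) = 2.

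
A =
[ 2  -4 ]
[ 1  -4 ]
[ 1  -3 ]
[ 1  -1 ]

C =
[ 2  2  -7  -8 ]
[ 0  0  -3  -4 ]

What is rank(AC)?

2

First compute AC:
[[  4,   4,  -2,   0],
 [  2,   2,   5,   8],
 [  2,   2,   2,   4],
 [  2,   2,  -4,  -4]]
Now row reduce the product.
R2 ← R2 − (1/2)·R1: [0, 0, 6, 8]
R3 ← R3 − (1/2)·R1: [0, 0, 3, 4]
R4 ← R4 − (1/2)·R1: [0, 0, -3, -4]
R3 ← R3 − (1/2)·R2: [0, 0, 0, 0]
R4 ← R4 + (1/2)·R2: [0, 0, 0, 0]
2 nonzero rows, so rank(AC) = 2.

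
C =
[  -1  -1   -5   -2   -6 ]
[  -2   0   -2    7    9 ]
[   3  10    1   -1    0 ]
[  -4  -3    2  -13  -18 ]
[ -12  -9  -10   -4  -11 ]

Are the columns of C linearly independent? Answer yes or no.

yes

Row reduce C to echelon form.
R2 ← R2 − (2)·R1: [0, 2, 8, 11, 21]
R3 ← R3 + (3)·R1: [0, 7, -14, -7, -18]
R4 ← R4 − (4)·R1: [0, 1, 22, -5, 6]
R5 ← R5 − (12)·R1: [0, 3, 50, 20, 61]
R3 ← R3 − (7/2)·R2: [0, 0, -42, -91/2, -183/2]
R4 ← R4 − (1/2)·R2: [0, 0, 18, -21/2, -9/2]
R5 ← R5 − (3/2)·R2: [0, 0, 38, 7/2, 59/2]
R4 ← R4 + (3/7)·R3: [0, 0, 0, -30, -306/7]
R5 ← R5 + (19/21)·R3: [0, 0, 0, -113/3, -373/7]
R5 ← R5 − (113/90)·R4: [0, 0, 0, 0, 8/5]
5 pivots among 5 columns.
Every column is a pivot column, so the columns are linearly independent.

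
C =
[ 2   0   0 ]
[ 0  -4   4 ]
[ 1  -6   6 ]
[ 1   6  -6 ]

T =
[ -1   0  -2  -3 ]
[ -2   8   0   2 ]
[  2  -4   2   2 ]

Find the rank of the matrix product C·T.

2

First compute CT:
[[ -2,   0,  -4,  -6],
 [ 16, -48,   8,   0],
 [ 23, -72,  10,  -3],
 [-25,  72, -14,  -3]]
Now row reduce the product.
R2 ← R2 + (8)·R1: [0, -48, -24, -48]
R3 ← R3 + (23/2)·R1: [0, -72, -36, -72]
R4 ← R4 − (25/2)·R1: [0, 72, 36, 72]
R3 ← R3 − (3/2)·R2: [0, 0, 0, 0]
R4 ← R4 + (3/2)·R2: [0, 0, 0, 0]
2 nonzero rows, so rank(CT) = 2.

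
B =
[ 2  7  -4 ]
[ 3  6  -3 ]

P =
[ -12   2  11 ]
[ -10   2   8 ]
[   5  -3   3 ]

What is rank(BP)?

2

First compute BP:
[[-114,  30,  66],
 [-111,  27,  72]]
Now row reduce the product.
R2 ← R2 − (37/38)·R1: [0, -42/19, 147/19]
2 nonzero rows, so rank(BP) = 2.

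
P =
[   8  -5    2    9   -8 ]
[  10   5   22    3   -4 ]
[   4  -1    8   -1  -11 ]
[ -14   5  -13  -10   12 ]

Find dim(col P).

4

Row reduce to echelon form.
R2 ← R2 − (5/4)·R1: [0, 45/4, 39/2, -33/4, 6]
R3 ← R3 − (1/2)·R1: [0, 3/2, 7, -11/2, -7]
R4 ← R4 + (7/4)·R1: [0, -15/4, -19/2, 23/4, -2]
R3 ← R3 − (2/15)·R2: [0, 0, 22/5, -22/5, -39/5]
R4 ← R4 + (1/3)·R2: [0, 0, -3, 3, 0]
R4 ← R4 + (15/22)·R3: [0, 0, 0, 0, -117/22]
Echelon form has 4 nonzero rows, so rank(P) = 4.
The column space has dimension equal to the rank: 4.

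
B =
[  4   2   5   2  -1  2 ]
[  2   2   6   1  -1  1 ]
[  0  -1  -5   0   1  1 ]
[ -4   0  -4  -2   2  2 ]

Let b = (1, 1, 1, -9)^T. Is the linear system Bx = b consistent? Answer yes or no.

Row reduce the augmented matrix [B | b].
R2 ← R2 − (1/2)·R1: [0, 1, 7/2, 0, -1/2, 0, 1/2]
R4 ← R4 + R1: [0, 2, 1, 0, 1, 4, -8]
R3 ← R3 + R2: [0, 0, -3/2, 0, 1/2, 1, 3/2]
R4 ← R4 − (2)·R2: [0, 0, -6, 0, 2, 4, -9]
R4 ← R4 − (4)·R3: [0, 0, 0, 0, 0, 0, -15]
The echelon form has 4 nonzero rows; the last pivot sits in the augmented column, so rank(B) = 3 but rank([B|b]) = 4.
Since the ranks differ, the system is inconsistent.

no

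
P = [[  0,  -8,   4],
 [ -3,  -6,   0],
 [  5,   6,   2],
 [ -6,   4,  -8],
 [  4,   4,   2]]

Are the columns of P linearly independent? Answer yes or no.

no

Row reduce P to echelon form.
Swap R1 ↔ R2
R3 ← R3 + (5/3)·R1: [0, -4, 2]
R4 ← R4 − (2)·R1: [0, 16, -8]
R5 ← R5 + (4/3)·R1: [0, -4, 2]
R3 ← R3 − (1/2)·R2: [0, 0, 0]
R4 ← R4 + (2)·R2: [0, 0, 0]
R5 ← R5 − (1/2)·R2: [0, 0, 0]
2 pivots among 3 columns.
Only 2 < 3 pivot columns, so the columns are linearly dependent.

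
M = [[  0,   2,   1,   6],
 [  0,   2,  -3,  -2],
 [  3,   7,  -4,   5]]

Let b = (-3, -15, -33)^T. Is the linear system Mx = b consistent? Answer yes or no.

yes

Row reduce the augmented matrix [M | b].
Swap R1 ↔ R3
R3 ← R3 − R2: [0, 0, 4, 8, 12]
The echelon form has 3 nonzero rows, and every pivot lies in the first 4 columns, so rank(M) = rank([M|b]) = 3.
The system is consistent.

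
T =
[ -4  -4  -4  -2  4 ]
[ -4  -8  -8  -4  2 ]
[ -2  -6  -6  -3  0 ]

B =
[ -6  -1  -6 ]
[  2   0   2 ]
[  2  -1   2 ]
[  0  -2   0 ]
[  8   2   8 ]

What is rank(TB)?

First compute TB:
[[ 40,  20,  40],
 [  8,  24,   8],
 [-12,  14, -12]]
Now row reduce the product.
R2 ← R2 − (1/5)·R1: [0, 20, 0]
R3 ← R3 + (3/10)·R1: [0, 20, 0]
R3 ← R3 − R2: [0, 0, 0]
2 nonzero rows, so rank(TB) = 2.

2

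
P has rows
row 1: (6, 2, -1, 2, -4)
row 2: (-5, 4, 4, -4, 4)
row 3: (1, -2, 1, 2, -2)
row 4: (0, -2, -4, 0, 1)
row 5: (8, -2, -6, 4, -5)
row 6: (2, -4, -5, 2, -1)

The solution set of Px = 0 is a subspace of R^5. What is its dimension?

Row reduce to echelon form.
R2 ← R2 + (5/6)·R1: [0, 17/3, 19/6, -7/3, 2/3]
R3 ← R3 − (1/6)·R1: [0, -7/3, 7/6, 5/3, -4/3]
R5 ← R5 − (4/3)·R1: [0, -14/3, -14/3, 4/3, 1/3]
R6 ← R6 − (1/3)·R1: [0, -14/3, -14/3, 4/3, 1/3]
R3 ← R3 + (7/17)·R2: [0, 0, 42/17, 12/17, -18/17]
R4 ← R4 + (6/17)·R2: [0, 0, -49/17, -14/17, 21/17]
R5 ← R5 + (14/17)·R2: [0, 0, -35/17, -10/17, 15/17]
R6 ← R6 + (14/17)·R2: [0, 0, -35/17, -10/17, 15/17]
R4 ← R4 + (7/6)·R3: [0, 0, 0, 0, 0]
R5 ← R5 + (5/6)·R3: [0, 0, 0, 0, 0]
R6 ← R6 + (5/6)·R3: [0, 0, 0, 0, 0]
3 nonzero rows, so rank(P) = 3.
P has 5 columns; by rank–nullity, nullity = 5 − 3 = 2.

2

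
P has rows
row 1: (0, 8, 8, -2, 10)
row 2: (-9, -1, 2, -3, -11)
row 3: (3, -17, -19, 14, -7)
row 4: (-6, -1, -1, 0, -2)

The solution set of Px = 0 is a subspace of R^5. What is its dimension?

Row reduce to echelon form.
Swap R1 ↔ R2
R3 ← R3 + (1/3)·R1: [0, -52/3, -55/3, 13, -32/3]
R4 ← R4 − (2/3)·R1: [0, -1/3, -7/3, 2, 16/3]
R3 ← R3 + (13/6)·R2: [0, 0, -1, 26/3, 11]
R4 ← R4 + (1/24)·R2: [0, 0, -2, 23/12, 23/4]
R4 ← R4 − (2)·R3: [0, 0, 0, -185/12, -65/4]
4 nonzero rows, so rank(P) = 4.
P has 5 columns; by rank–nullity, nullity = 5 − 4 = 1.

1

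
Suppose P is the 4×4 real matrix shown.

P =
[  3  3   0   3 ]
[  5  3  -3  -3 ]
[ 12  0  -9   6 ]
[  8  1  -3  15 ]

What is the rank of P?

3

Row reduce to echelon form.
R2 ← R2 − (5/3)·R1: [0, -2, -3, -8]
R3 ← R3 − (4)·R1: [0, -12, -9, -6]
R4 ← R4 − (8/3)·R1: [0, -7, -3, 7]
R3 ← R3 − (6)·R2: [0, 0, 9, 42]
R4 ← R4 − (7/2)·R2: [0, 0, 15/2, 35]
R4 ← R4 − (5/6)·R3: [0, 0, 0, 0]
Echelon form has 3 nonzero rows, so rank(P) = 3.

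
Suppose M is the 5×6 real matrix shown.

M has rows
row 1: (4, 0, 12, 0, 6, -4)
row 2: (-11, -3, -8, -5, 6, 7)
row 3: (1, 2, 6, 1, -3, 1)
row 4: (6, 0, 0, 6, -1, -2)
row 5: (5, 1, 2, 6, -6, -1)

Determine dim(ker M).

Row reduce to echelon form.
R2 ← R2 + (11/4)·R1: [0, -3, 25, -5, 45/2, -4]
R3 ← R3 − (1/4)·R1: [0, 2, 3, 1, -9/2, 2]
R4 ← R4 − (3/2)·R1: [0, 0, -18, 6, -10, 4]
R5 ← R5 − (5/4)·R1: [0, 1, -13, 6, -27/2, 4]
R3 ← R3 + (2/3)·R2: [0, 0, 59/3, -7/3, 21/2, -2/3]
R5 ← R5 + (1/3)·R2: [0, 0, -14/3, 13/3, -6, 8/3]
R4 ← R4 + (54/59)·R3: [0, 0, 0, 228/59, -23/59, 200/59]
R5 ← R5 + (14/59)·R3: [0, 0, 0, 223/59, -207/59, 148/59]
R5 ← R5 − (223/228)·R4: [0, 0, 0, 0, -713/228, -46/57]
5 nonzero rows, so rank(M) = 5.
M has 6 columns; by rank–nullity, nullity = 6 − 5 = 1.

1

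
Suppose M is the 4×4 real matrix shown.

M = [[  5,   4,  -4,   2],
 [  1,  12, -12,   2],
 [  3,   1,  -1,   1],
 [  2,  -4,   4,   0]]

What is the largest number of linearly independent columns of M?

2

Row reduce to echelon form.
R2 ← R2 − (1/5)·R1: [0, 56/5, -56/5, 8/5]
R3 ← R3 − (3/5)·R1: [0, -7/5, 7/5, -1/5]
R4 ← R4 − (2/5)·R1: [0, -28/5, 28/5, -4/5]
R3 ← R3 + (1/8)·R2: [0, 0, 0, 0]
R4 ← R4 + (1/2)·R2: [0, 0, 0, 0]
Echelon form has 2 nonzero rows, so rank(M) = 2.
The rank gives the maximum number of linearly independent columns: 2.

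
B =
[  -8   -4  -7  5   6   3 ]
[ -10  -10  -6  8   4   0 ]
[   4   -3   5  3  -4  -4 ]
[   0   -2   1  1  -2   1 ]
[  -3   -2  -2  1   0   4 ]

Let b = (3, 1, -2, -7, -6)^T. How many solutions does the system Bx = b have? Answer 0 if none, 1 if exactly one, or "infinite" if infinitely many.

0

Row reduce the augmented matrix [B | b].
R2 ← R2 − (5/4)·R1: [0, -5, 11/4, 7/4, -7/2, -15/4, -11/4]
R3 ← R3 + (1/2)·R1: [0, -5, 3/2, 11/2, -1, -5/2, -1/2]
R5 ← R5 − (3/8)·R1: [0, -1/2, 5/8, -7/8, -9/4, 23/8, -57/8]
R3 ← R3 − R2: [0, 0, -5/4, 15/4, 5/2, 5/4, 9/4]
R4 ← R4 − (2/5)·R2: [0, 0, -1/10, 3/10, -3/5, 5/2, -59/10]
R5 ← R5 − (1/10)·R2: [0, 0, 7/20, -21/20, -19/10, 13/4, -137/20]
R4 ← R4 − (2/25)·R3: [0, 0, 0, 0, -4/5, 12/5, -152/25]
R5 ← R5 + (7/25)·R3: [0, 0, 0, 0, -6/5, 18/5, -311/50]
R5 ← R5 − (3/2)·R4: [0, 0, 0, 0, 0, 0, 29/10]
The echelon form has 5 nonzero rows; the last pivot sits in the augmented column, so rank(B) = 4 but rank([B|b]) = 5.
Since the ranks differ, the system is inconsistent.
It has no solutions.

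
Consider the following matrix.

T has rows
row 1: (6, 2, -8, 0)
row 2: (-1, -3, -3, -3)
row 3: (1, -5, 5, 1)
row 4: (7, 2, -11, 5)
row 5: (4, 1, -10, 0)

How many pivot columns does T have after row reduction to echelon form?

4

Row reduce to echelon form.
R2 ← R2 + (1/6)·R1: [0, -8/3, -13/3, -3]
R3 ← R3 − (1/6)·R1: [0, -16/3, 19/3, 1]
R4 ← R4 − (7/6)·R1: [0, -1/3, -5/3, 5]
R5 ← R5 − (2/3)·R1: [0, -1/3, -14/3, 0]
R3 ← R3 − (2)·R2: [0, 0, 15, 7]
R4 ← R4 − (1/8)·R2: [0, 0, -9/8, 43/8]
R5 ← R5 − (1/8)·R2: [0, 0, -33/8, 3/8]
R4 ← R4 + (3/40)·R3: [0, 0, 0, 59/10]
R5 ← R5 + (11/40)·R3: [0, 0, 0, 23/10]
R5 ← R5 − (23/59)·R4: [0, 0, 0, 0]
Echelon form has 4 nonzero rows, so rank(T) = 4.
Each nonzero row contributes one pivot column: 4 pivot columns.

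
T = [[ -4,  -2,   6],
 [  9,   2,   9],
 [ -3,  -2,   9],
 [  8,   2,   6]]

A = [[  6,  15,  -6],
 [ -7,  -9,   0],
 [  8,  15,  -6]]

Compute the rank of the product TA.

2

First compute TA:
[[ 38,  48, -12],
 [112, 252, -108],
 [ 68, 108, -36],
 [ 82, 192, -84]]
Now row reduce the product.
R2 ← R2 − (56/19)·R1: [0, 2100/19, -1380/19]
R3 ← R3 − (34/19)·R1: [0, 420/19, -276/19]
R4 ← R4 − (41/19)·R1: [0, 1680/19, -1104/19]
R3 ← R3 − (1/5)·R2: [0, 0, 0]
R4 ← R4 − (4/5)·R2: [0, 0, 0]
2 nonzero rows, so rank(TA) = 2.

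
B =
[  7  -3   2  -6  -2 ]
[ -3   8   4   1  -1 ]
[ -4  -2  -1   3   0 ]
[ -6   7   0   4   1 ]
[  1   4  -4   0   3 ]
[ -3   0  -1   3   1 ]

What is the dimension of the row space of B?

4

Row reduce to echelon form.
R2 ← R2 + (3/7)·R1: [0, 47/7, 34/7, -11/7, -13/7]
R3 ← R3 + (4/7)·R1: [0, -26/7, 1/7, -3/7, -8/7]
R4 ← R4 + (6/7)·R1: [0, 31/7, 12/7, -8/7, -5/7]
R5 ← R5 − (1/7)·R1: [0, 31/7, -30/7, 6/7, 23/7]
R6 ← R6 + (3/7)·R1: [0, -9/7, -1/7, 3/7, 1/7]
R3 ← R3 + (26/47)·R2: [0, 0, 133/47, -61/47, -102/47]
R4 ← R4 − (31/47)·R2: [0, 0, -70/47, -5/47, 24/47]
R5 ← R5 − (31/47)·R2: [0, 0, -352/47, 89/47, 212/47]
R6 ← R6 + (9/47)·R2: [0, 0, 37/47, 6/47, -10/47]
R4 ← R4 + (10/19)·R3: [0, 0, 0, -15/19, -12/19]
R5 ← R5 + (352/133)·R3: [0, 0, 0, -205/133, -164/133]
R6 ← R6 − (37/133)·R3: [0, 0, 0, 65/133, 52/133]
R5 ← R5 − (41/21)·R4: [0, 0, 0, 0, 0]
R6 ← R6 + (13/21)·R4: [0, 0, 0, 0, 0]
Echelon form has 4 nonzero rows, so rank(B) = 4.
The row space has dimension equal to the rank: 4.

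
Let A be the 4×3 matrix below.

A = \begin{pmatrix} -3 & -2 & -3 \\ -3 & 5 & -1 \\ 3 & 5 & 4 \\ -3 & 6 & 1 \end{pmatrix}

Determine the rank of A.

3

Row reduce to echelon form.
R2 ← R2 − R1: [0, 7, 2]
R3 ← R3 + R1: [0, 3, 1]
R4 ← R4 − R1: [0, 8, 4]
R3 ← R3 − (3/7)·R2: [0, 0, 1/7]
R4 ← R4 − (8/7)·R2: [0, 0, 12/7]
R4 ← R4 − (12)·R3: [0, 0, 0]
Echelon form has 3 nonzero rows, so rank(A) = 3.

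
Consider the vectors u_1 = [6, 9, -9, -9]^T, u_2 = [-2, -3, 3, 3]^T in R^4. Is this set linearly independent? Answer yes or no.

no

Form the matrix with these vectors as rows and row reduce.
R2 ← R2 + (1/3)·R1: [0, 0, 0, 0]
1 nonzero row, so the 2 vectors span a space of dimension 1.
Since 1 < 2, the vectors are linearly dependent.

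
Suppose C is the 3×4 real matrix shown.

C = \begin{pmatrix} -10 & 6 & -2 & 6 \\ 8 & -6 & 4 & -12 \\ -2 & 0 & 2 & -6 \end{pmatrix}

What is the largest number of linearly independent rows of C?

2

Row reduce to echelon form.
R2 ← R2 + (4/5)·R1: [0, -6/5, 12/5, -36/5]
R3 ← R3 − (1/5)·R1: [0, -6/5, 12/5, -36/5]
R3 ← R3 − R2: [0, 0, 0, 0]
Echelon form has 2 nonzero rows, so rank(C) = 2.
The rank gives the maximum number of linearly independent rows: 2.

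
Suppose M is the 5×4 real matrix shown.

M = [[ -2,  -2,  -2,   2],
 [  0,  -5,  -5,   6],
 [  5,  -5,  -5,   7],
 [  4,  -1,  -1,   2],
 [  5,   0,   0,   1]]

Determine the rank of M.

2

Row reduce to echelon form.
R3 ← R3 + (5/2)·R1: [0, -10, -10, 12]
R4 ← R4 + (2)·R1: [0, -5, -5, 6]
R5 ← R5 + (5/2)·R1: [0, -5, -5, 6]
R3 ← R3 − (2)·R2: [0, 0, 0, 0]
R4 ← R4 − R2: [0, 0, 0, 0]
R5 ← R5 − R2: [0, 0, 0, 0]
Echelon form has 2 nonzero rows, so rank(M) = 2.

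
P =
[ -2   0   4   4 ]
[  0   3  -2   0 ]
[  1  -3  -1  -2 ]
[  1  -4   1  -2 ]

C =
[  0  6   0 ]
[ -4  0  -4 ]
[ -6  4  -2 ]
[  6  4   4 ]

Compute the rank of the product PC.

First compute PC:
[[  0,  20,   8],
 [  0,  -8,  -8],
 [  6,  -6,   6],
 [ -2,   2,   6]]
Now row reduce the product.
Swap R1 ↔ R3
R4 ← R4 + (1/3)·R1: [0, 0, 8]
R3 ← R3 + (5/2)·R2: [0, 0, -12]
R4 ← R4 + (2/3)·R3: [0, 0, 0]
3 nonzero rows, so rank(PC) = 3.

3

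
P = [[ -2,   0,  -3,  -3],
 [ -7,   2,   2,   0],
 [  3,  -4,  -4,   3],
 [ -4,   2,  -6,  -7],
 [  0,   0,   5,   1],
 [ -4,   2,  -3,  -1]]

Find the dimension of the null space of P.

0

Row reduce to echelon form.
R2 ← R2 − (7/2)·R1: [0, 2, 25/2, 21/2]
R3 ← R3 + (3/2)·R1: [0, -4, -17/2, -3/2]
R4 ← R4 − (2)·R1: [0, 2, 0, -1]
R6 ← R6 − (2)·R1: [0, 2, 3, 5]
R3 ← R3 + (2)·R2: [0, 0, 33/2, 39/2]
R4 ← R4 − R2: [0, 0, -25/2, -23/2]
R6 ← R6 − R2: [0, 0, -19/2, -11/2]
R4 ← R4 + (25/33)·R3: [0, 0, 0, 36/11]
R5 ← R5 − (10/33)·R3: [0, 0, 0, -54/11]
R6 ← R6 + (19/33)·R3: [0, 0, 0, 63/11]
R5 ← R5 + (3/2)·R4: [0, 0, 0, 0]
R6 ← R6 − (7/4)·R4: [0, 0, 0, 0]
4 nonzero rows, so rank(P) = 4.
P has 4 columns; by rank–nullity, nullity = 4 − 4 = 0.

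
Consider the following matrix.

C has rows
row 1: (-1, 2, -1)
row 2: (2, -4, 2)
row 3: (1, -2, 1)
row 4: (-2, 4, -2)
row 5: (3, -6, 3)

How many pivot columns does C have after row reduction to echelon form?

1

Row reduce to echelon form.
R2 ← R2 + (2)·R1: [0, 0, 0]
R3 ← R3 + R1: [0, 0, 0]
R4 ← R4 − (2)·R1: [0, 0, 0]
R5 ← R5 + (3)·R1: [0, 0, 0]
Echelon form has 1 nonzero row, so rank(C) = 1.
Each nonzero row contributes one pivot column: 1 pivot columns.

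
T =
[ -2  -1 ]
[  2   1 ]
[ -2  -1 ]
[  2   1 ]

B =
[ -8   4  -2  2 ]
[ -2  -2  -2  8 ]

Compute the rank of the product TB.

First compute TB:
[[ 18,  -6,   6, -12],
 [-18,   6,  -6,  12],
 [ 18,  -6,   6, -12],
 [-18,   6,  -6,  12]]
Now row reduce the product.
R2 ← R2 + R1: [0, 0, 0, 0]
R3 ← R3 − R1: [0, 0, 0, 0]
R4 ← R4 + R1: [0, 0, 0, 0]
1 nonzero row, so rank(TB) = 1.

1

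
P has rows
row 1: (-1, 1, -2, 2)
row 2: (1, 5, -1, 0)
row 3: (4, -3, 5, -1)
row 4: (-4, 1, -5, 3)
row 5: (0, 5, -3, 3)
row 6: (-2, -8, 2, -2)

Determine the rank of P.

3

Row reduce to echelon form.
R2 ← R2 + R1: [0, 6, -3, 2]
R3 ← R3 + (4)·R1: [0, 1, -3, 7]
R4 ← R4 − (4)·R1: [0, -3, 3, -5]
R6 ← R6 − (2)·R1: [0, -10, 6, -6]
R3 ← R3 − (1/6)·R2: [0, 0, -5/2, 20/3]
R4 ← R4 + (1/2)·R2: [0, 0, 3/2, -4]
R5 ← R5 − (5/6)·R2: [0, 0, -1/2, 4/3]
R6 ← R6 + (5/3)·R2: [0, 0, 1, -8/3]
R4 ← R4 + (3/5)·R3: [0, 0, 0, 0]
R5 ← R5 − (1/5)·R3: [0, 0, 0, 0]
R6 ← R6 + (2/5)·R3: [0, 0, 0, 0]
Echelon form has 3 nonzero rows, so rank(P) = 3.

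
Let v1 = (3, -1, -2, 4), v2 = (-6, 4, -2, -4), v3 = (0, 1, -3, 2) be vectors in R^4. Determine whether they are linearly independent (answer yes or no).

Form the matrix with these vectors as rows and row reduce.
R2 ← R2 + (2)·R1: [0, 2, -6, 4]
R3 ← R3 − (1/2)·R2: [0, 0, 0, 0]
2 nonzero rows, so the 3 vectors span a space of dimension 2.
Since 2 < 3, the vectors are linearly dependent.

no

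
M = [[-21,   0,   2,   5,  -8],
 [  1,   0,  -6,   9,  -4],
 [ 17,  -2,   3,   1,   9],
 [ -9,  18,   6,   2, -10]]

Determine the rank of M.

Row reduce to echelon form.
R2 ← R2 + (1/21)·R1: [0, 0, -124/21, 194/21, -92/21]
R3 ← R3 + (17/21)·R1: [0, -2, 97/21, 106/21, 53/21]
R4 ← R4 − (3/7)·R1: [0, 18, 36/7, -1/7, -46/7]
Swap R2 ↔ R3
R4 ← R4 + (9)·R2: [0, 0, 327/7, 317/7, 113/7]
R4 ← R4 + (981/124)·R3: [0, 0, 0, 7339/62, -574/31]
Echelon form has 4 nonzero rows, so rank(M) = 4.

4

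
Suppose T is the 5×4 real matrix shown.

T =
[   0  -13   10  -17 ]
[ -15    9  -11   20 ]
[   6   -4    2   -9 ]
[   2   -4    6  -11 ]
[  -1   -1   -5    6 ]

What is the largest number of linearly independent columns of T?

4

Row reduce to echelon form.
Swap R1 ↔ R2
R3 ← R3 + (2/5)·R1: [0, -2/5, -12/5, -1]
R4 ← R4 + (2/15)·R1: [0, -14/5, 68/15, -25/3]
R5 ← R5 − (1/15)·R1: [0, -8/5, -64/15, 14/3]
R3 ← R3 − (2/65)·R2: [0, 0, -176/65, -31/65]
R4 ← R4 − (14/65)·R2: [0, 0, 464/195, -911/195]
R5 ← R5 − (8/65)·R2: [0, 0, -1072/195, 1318/195]
R4 ← R4 + (29/33)·R3: [0, 0, 0, -56/11]
R5 ← R5 − (67/33)·R3: [0, 0, 0, 85/11]
R5 ← R5 + (85/56)·R4: [0, 0, 0, 0]
Echelon form has 4 nonzero rows, so rank(T) = 4.
The rank gives the maximum number of linearly independent columns: 4.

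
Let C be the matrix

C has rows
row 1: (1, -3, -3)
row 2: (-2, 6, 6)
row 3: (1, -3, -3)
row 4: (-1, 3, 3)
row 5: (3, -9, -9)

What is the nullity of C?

2

Row reduce to echelon form.
R2 ← R2 + (2)·R1: [0, 0, 0]
R3 ← R3 − R1: [0, 0, 0]
R4 ← R4 + R1: [0, 0, 0]
R5 ← R5 − (3)·R1: [0, 0, 0]
1 nonzero row, so rank(C) = 1.
C has 3 columns; by rank–nullity, nullity = 3 − 1 = 2.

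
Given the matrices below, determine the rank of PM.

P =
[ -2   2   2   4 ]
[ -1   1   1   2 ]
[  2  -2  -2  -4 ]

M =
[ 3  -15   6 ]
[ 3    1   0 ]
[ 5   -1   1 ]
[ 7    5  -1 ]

1

First compute PM:
[[ 38,  50, -14],
 [ 19,  25,  -7],
 [-38, -50,  14]]
Now row reduce the product.
R2 ← R2 − (1/2)·R1: [0, 0, 0]
R3 ← R3 + R1: [0, 0, 0]
1 nonzero row, so rank(PM) = 1.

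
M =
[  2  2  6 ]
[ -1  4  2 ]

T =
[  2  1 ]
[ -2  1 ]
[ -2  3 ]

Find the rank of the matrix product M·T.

First compute MT:
[[-12,  22],
 [-14,   9]]
Now row reduce the product.
R2 ← R2 − (7/6)·R1: [0, -50/3]
2 nonzero rows, so rank(MT) = 2.

2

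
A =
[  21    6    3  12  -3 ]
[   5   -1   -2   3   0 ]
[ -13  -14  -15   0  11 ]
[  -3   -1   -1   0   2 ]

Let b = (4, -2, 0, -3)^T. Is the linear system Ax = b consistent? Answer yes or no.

Row reduce the augmented matrix [A | b].
R2 ← R2 − (5/21)·R1: [0, -17/7, -19/7, 1/7, 5/7, -62/21]
R3 ← R3 + (13/21)·R1: [0, -72/7, -92/7, 52/7, 64/7, 52/21]
R4 ← R4 + (1/7)·R1: [0, -1/7, -4/7, 12/7, 11/7, -17/7]
R3 ← R3 − (72/17)·R2: [0, 0, -28/17, 116/17, 104/17, 764/51]
R4 ← R4 − (1/17)·R2: [0, 0, -7/17, 29/17, 26/17, -115/51]
R4 ← R4 − (1/4)·R3: [0, 0, 0, 0, 0, -6]
The echelon form has 4 nonzero rows; the last pivot sits in the augmented column, so rank(A) = 3 but rank([A|b]) = 4.
Since the ranks differ, the system is inconsistent.

no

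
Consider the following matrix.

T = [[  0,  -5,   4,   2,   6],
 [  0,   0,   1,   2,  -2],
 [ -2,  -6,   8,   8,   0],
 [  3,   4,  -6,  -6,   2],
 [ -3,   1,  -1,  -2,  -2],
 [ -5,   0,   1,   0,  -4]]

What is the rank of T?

3

Row reduce to echelon form.
Swap R1 ↔ R3
R4 ← R4 + (3/2)·R1: [0, -5, 6, 6, 2]
R5 ← R5 − (3/2)·R1: [0, 10, -13, -14, -2]
R6 ← R6 − (5/2)·R1: [0, 15, -19, -20, -4]
Swap R2 ↔ R3
R4 ← R4 − R2: [0, 0, 2, 4, -4]
R5 ← R5 + (2)·R2: [0, 0, -5, -10, 10]
R6 ← R6 + (3)·R2: [0, 0, -7, -14, 14]
R4 ← R4 − (2)·R3: [0, 0, 0, 0, 0]
R5 ← R5 + (5)·R3: [0, 0, 0, 0, 0]
R6 ← R6 + (7)·R3: [0, 0, 0, 0, 0]
Echelon form has 3 nonzero rows, so rank(T) = 3.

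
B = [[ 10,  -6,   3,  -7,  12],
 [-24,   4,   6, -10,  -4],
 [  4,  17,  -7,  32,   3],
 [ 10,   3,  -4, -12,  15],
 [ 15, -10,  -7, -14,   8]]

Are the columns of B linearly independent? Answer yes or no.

Row reduce B to echelon form.
R2 ← R2 + (12/5)·R1: [0, -52/5, 66/5, -134/5, 124/5]
R3 ← R3 − (2/5)·R1: [0, 97/5, -41/5, 174/5, -9/5]
R4 ← R4 − R1: [0, 9, -7, -5, 3]
R5 ← R5 − (3/2)·R1: [0, -1, -23/2, -7/2, -10]
R3 ← R3 + (97/52)·R2: [0, 0, 427/26, -395/26, 578/13]
R4 ← R4 + (45/52)·R2: [0, 0, 115/26, -733/26, 318/13]
R5 ← R5 − (5/52)·R2: [0, 0, -166/13, -12/13, -161/13]
R4 ← R4 − (115/427)·R3: [0, 0, 0, -10291/427, 5332/427]
R5 ← R5 + (332/427)·R3: [0, 0, 0, -5438/427, 9473/427]
R5 ← R5 − (5438/10291)·R4: [0, 0, 0, 0, 160401/10291]
5 pivots among 5 columns.
Every column is a pivot column, so the columns are linearly independent.

yes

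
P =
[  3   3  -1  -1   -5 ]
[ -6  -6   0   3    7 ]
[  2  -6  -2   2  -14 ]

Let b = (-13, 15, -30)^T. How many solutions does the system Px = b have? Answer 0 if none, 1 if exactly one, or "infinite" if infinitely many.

Row reduce the augmented matrix [P | b].
R2 ← R2 + (2)·R1: [0, 0, -2, 1, -3, -11]
R3 ← R3 − (2/3)·R1: [0, -8, -4/3, 8/3, -32/3, -64/3]
Swap R2 ↔ R3
The echelon form has 3 nonzero rows, and every pivot lies in the first 5 columns, so rank(P) = rank([P|b]) = 3.
The system is consistent.
rank = 3 < 5 unknowns, so there are infinitely many solutions.

infinite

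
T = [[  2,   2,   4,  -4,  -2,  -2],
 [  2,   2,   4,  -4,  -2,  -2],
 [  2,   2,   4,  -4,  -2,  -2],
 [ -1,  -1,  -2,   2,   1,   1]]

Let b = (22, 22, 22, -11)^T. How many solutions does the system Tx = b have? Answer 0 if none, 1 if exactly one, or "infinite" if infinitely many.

infinite

Row reduce the augmented matrix [T | b].
R2 ← R2 − R1: [0, 0, 0, 0, 0, 0, 0]
R3 ← R3 − R1: [0, 0, 0, 0, 0, 0, 0]
R4 ← R4 + (1/2)·R1: [0, 0, 0, 0, 0, 0, 0]
The echelon form has 1 nonzero rows, and every pivot lies in the first 6 columns, so rank(T) = rank([T|b]) = 1.
The system is consistent.
rank = 1 < 6 unknowns, so there are infinitely many solutions.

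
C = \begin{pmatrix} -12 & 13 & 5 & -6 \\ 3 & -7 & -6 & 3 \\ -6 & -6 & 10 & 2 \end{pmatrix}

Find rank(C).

3

Row reduce to echelon form.
R2 ← R2 + (1/4)·R1: [0, -15/4, -19/4, 3/2]
R3 ← R3 − (1/2)·R1: [0, -25/2, 15/2, 5]
R3 ← R3 − (10/3)·R2: [0, 0, 70/3, 0]
Echelon form has 3 nonzero rows, so rank(C) = 3.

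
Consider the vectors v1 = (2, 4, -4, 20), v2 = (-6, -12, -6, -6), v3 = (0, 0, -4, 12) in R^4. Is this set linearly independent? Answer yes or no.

no

Form the matrix with these vectors as rows and row reduce.
R2 ← R2 + (3)·R1: [0, 0, -18, 54]
R3 ← R3 − (2/9)·R2: [0, 0, 0, 0]
2 nonzero rows, so the 3 vectors span a space of dimension 2.
Since 2 < 3, the vectors are linearly dependent.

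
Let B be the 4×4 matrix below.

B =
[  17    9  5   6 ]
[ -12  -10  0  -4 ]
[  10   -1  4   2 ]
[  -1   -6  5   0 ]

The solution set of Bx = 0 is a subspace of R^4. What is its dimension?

1

Row reduce to echelon form.
R2 ← R2 + (12/17)·R1: [0, -62/17, 60/17, 4/17]
R3 ← R3 − (10/17)·R1: [0, -107/17, 18/17, -26/17]
R4 ← R4 + (1/17)·R1: [0, -93/17, 90/17, 6/17]
R3 ← R3 − (107/62)·R2: [0, 0, -156/31, -60/31]
R4 ← R4 − (3/2)·R2: [0, 0, 0, 0]
3 nonzero rows, so rank(B) = 3.
B has 4 columns; by rank–nullity, nullity = 4 − 3 = 1.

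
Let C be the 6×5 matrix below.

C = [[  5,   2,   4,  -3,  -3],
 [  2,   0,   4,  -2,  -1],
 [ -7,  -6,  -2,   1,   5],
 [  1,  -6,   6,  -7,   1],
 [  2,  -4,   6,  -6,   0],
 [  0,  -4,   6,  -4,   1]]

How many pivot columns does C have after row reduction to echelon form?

Row reduce to echelon form.
R2 ← R2 − (2/5)·R1: [0, -4/5, 12/5, -4/5, 1/5]
R3 ← R3 + (7/5)·R1: [0, -16/5, 18/5, -16/5, 4/5]
R4 ← R4 − (1/5)·R1: [0, -32/5, 26/5, -32/5, 8/5]
R5 ← R5 − (2/5)·R1: [0, -24/5, 22/5, -24/5, 6/5]
R3 ← R3 − (4)·R2: [0, 0, -6, 0, 0]
R4 ← R4 − (8)·R2: [0, 0, -14, 0, 0]
R5 ← R5 − (6)·R2: [0, 0, -10, 0, 0]
R6 ← R6 − (5)·R2: [0, 0, -6, 0, 0]
R4 ← R4 − (7/3)·R3: [0, 0, 0, 0, 0]
R5 ← R5 − (5/3)·R3: [0, 0, 0, 0, 0]
R6 ← R6 − R3: [0, 0, 0, 0, 0]
Echelon form has 3 nonzero rows, so rank(C) = 3.
Each nonzero row contributes one pivot column: 3 pivot columns.

3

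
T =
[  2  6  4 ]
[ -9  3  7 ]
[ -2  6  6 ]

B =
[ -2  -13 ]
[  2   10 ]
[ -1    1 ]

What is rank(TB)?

First compute TB:
[[  4,  38],
 [ 17, 154],
 [ 10,  92]]
Now row reduce the product.
R2 ← R2 − (17/4)·R1: [0, -15/2]
R3 ← R3 − (5/2)·R1: [0, -3]
R3 ← R3 − (2/5)·R2: [0, 0]
2 nonzero rows, so rank(TB) = 2.

2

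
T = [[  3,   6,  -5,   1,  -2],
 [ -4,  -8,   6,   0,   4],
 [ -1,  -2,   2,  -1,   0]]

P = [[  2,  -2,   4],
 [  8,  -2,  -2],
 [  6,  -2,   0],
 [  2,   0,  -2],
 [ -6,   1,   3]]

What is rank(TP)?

2

First compute TP:
[[ 38, -10,  -8],
 [-60,  16,  12],
 [ -8,   2,   2]]
Now row reduce the product.
R2 ← R2 + (30/19)·R1: [0, 4/19, -12/19]
R3 ← R3 + (4/19)·R1: [0, -2/19, 6/19]
R3 ← R3 + (1/2)·R2: [0, 0, 0]
2 nonzero rows, so rank(TP) = 2.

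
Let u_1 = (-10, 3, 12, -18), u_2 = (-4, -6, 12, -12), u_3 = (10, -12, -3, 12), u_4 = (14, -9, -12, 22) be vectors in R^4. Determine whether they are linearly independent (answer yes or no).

Form the matrix with these vectors as rows and row reduce.
R2 ← R2 − (2/5)·R1: [0, -36/5, 36/5, -24/5]
R3 ← R3 + R1: [0, -9, 9, -6]
R4 ← R4 + (7/5)·R1: [0, -24/5, 24/5, -16/5]
R3 ← R3 − (5/4)·R2: [0, 0, 0, 0]
R4 ← R4 − (2/3)·R2: [0, 0, 0, 0]
2 nonzero rows, so the 4 vectors span a space of dimension 2.
Since 2 < 4, the vectors are linearly dependent.

no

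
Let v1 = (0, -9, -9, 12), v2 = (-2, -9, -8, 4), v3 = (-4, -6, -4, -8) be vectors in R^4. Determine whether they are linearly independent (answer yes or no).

no

Form the matrix with these vectors as rows and row reduce.
Swap R1 ↔ R2
R3 ← R3 − (2)·R1: [0, 12, 12, -16]
R3 ← R3 + (4/3)·R2: [0, 0, 0, 0]
2 nonzero rows, so the 3 vectors span a space of dimension 2.
Since 2 < 3, the vectors are linearly dependent.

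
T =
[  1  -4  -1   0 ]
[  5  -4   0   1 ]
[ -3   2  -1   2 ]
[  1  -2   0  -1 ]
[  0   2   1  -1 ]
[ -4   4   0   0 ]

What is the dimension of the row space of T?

Row reduce to echelon form.
R2 ← R2 − (5)·R1: [0, 16, 5, 1]
R3 ← R3 + (3)·R1: [0, -10, -4, 2]
R4 ← R4 − R1: [0, 2, 1, -1]
R6 ← R6 + (4)·R1: [0, -12, -4, 0]
R3 ← R3 + (5/8)·R2: [0, 0, -7/8, 21/8]
R4 ← R4 − (1/8)·R2: [0, 0, 3/8, -9/8]
R5 ← R5 − (1/8)·R2: [0, 0, 3/8, -9/8]
R6 ← R6 + (3/4)·R2: [0, 0, -1/4, 3/4]
R4 ← R4 + (3/7)·R3: [0, 0, 0, 0]
R5 ← R5 + (3/7)·R3: [0, 0, 0, 0]
R6 ← R6 − (2/7)·R3: [0, 0, 0, 0]
Echelon form has 3 nonzero rows, so rank(T) = 3.
The row space has dimension equal to the rank: 3.

3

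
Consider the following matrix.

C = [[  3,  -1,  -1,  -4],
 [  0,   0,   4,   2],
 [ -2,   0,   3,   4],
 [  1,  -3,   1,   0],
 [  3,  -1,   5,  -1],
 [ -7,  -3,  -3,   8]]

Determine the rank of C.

3

Row reduce to echelon form.
R3 ← R3 + (2/3)·R1: [0, -2/3, 7/3, 4/3]
R4 ← R4 − (1/3)·R1: [0, -8/3, 4/3, 4/3]
R5 ← R5 − R1: [0, 0, 6, 3]
R6 ← R6 + (7/3)·R1: [0, -16/3, -16/3, -4/3]
Swap R2 ↔ R3
R4 ← R4 − (4)·R2: [0, 0, -8, -4]
R6 ← R6 − (8)·R2: [0, 0, -24, -12]
R4 ← R4 + (2)·R3: [0, 0, 0, 0]
R5 ← R5 − (3/2)·R3: [0, 0, 0, 0]
R6 ← R6 + (6)·R3: [0, 0, 0, 0]
Echelon form has 3 nonzero rows, so rank(C) = 3.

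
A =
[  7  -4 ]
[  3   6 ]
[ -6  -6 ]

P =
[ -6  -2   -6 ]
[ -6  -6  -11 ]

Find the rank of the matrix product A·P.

First compute AP:
[[-18,  10,   2],
 [-54, -42, -84],
 [ 72,  48, 102]]
Now row reduce the product.
R2 ← R2 − (3)·R1: [0, -72, -90]
R3 ← R3 + (4)·R1: [0, 88, 110]
R3 ← R3 + (11/9)·R2: [0, 0, 0]
2 nonzero rows, so rank(AP) = 2.

2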